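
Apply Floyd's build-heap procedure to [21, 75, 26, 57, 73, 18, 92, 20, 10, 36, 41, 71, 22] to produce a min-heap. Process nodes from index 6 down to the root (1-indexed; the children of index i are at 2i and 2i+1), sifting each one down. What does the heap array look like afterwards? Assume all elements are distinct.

[10, 20, 18, 21, 36, 22, 92, 75, 57, 73, 41, 71, 26]

sift down from index 6: already satisfies heap property
sift down from index 5:
  73 vs smaller child 36 at index 10, swap → [21, 75, 26, 57, 36, 18, 92, 20, 10, 73, 41, 71, 22]
sift down from index 4:
  57 vs smaller child 10 at index 9, swap → [21, 75, 26, 10, 36, 18, 92, 20, 57, 73, 41, 71, 22]
sift down from index 3:
  26 vs smaller child 18 at index 6, swap → [21, 75, 18, 10, 36, 26, 92, 20, 57, 73, 41, 71, 22]
  26 vs smaller child 22 at index 13, swap → [21, 75, 18, 10, 36, 22, 92, 20, 57, 73, 41, 71, 26]
sift down from index 2:
  75 vs smaller child 10 at index 4, swap → [21, 10, 18, 75, 36, 22, 92, 20, 57, 73, 41, 71, 26]
  75 vs smaller child 20 at index 8, swap → [21, 10, 18, 20, 36, 22, 92, 75, 57, 73, 41, 71, 26]
sift down from index 1:
  21 vs smaller child 10 at index 2, swap → [10, 21, 18, 20, 36, 22, 92, 75, 57, 73, 41, 71, 26]
  21 vs smaller child 20 at index 4, swap → [10, 20, 18, 21, 36, 22, 92, 75, 57, 73, 41, 71, 26]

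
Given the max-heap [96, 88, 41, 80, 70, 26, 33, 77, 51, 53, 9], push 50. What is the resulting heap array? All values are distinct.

append 50 at index 11 → [96, 88, 41, 80, 70, 26, 33, 77, 51, 53, 9, 50]
50 > parent 26 at index 5, swap → [96, 88, 41, 80, 70, 50, 33, 77, 51, 53, 9, 26]
50 > parent 41 at index 2, swap → [96, 88, 50, 80, 70, 41, 33, 77, 51, 53, 9, 26]

[96, 88, 50, 80, 70, 41, 33, 77, 51, 53, 9, 26]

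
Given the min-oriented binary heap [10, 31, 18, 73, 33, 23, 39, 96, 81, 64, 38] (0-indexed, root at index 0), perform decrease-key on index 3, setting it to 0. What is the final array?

[0, 10, 18, 31, 33, 23, 39, 96, 81, 64, 38]

set index 3 from 73 to 0 → [10, 31, 18, 0, 33, 23, 39, 96, 81, 64, 38]
0 < parent 31 at index 1, swap → [10, 0, 18, 31, 33, 23, 39, 96, 81, 64, 38]
0 < parent 10 at index 0, swap → [0, 10, 18, 31, 33, 23, 39, 96, 81, 64, 38]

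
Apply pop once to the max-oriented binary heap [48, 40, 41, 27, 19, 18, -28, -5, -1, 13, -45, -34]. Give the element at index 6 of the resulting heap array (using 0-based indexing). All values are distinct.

-28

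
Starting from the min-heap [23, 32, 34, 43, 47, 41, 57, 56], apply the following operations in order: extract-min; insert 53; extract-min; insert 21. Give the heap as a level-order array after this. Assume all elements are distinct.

extract-min → returns 23:
  remove root 23; move last element 56 to root → [56, 32, 34, 43, 47, 41, 57]
  56 vs smaller child 32 at index 1, swap → [32, 56, 34, 43, 47, 41, 57]
  56 vs smaller child 43 at index 3, swap → [32, 43, 34, 56, 47, 41, 57]
insert 53:
  append 53 at index 7 → [32, 43, 34, 56, 47, 41, 57, 53]
  53 < parent 56 at index 3, swap → [32, 43, 34, 53, 47, 41, 57, 56]
extract-min → returns 32:
  remove root 32; move last element 56 to root → [56, 43, 34, 53, 47, 41, 57]
  56 vs smaller child 34 at index 2, swap → [34, 43, 56, 53, 47, 41, 57]
  56 vs smaller child 41 at index 5, swap → [34, 43, 41, 53, 47, 56, 57]
insert 21:
  append 21 at index 7 → [34, 43, 41, 53, 47, 56, 57, 21]
  21 < parent 53 at index 3, swap → [34, 43, 41, 21, 47, 56, 57, 53]
  21 < parent 43 at index 1, swap → [34, 21, 41, 43, 47, 56, 57, 53]
  21 < parent 34 at index 0, swap → [21, 34, 41, 43, 47, 56, 57, 53]

[21, 34, 41, 43, 47, 56, 57, 53]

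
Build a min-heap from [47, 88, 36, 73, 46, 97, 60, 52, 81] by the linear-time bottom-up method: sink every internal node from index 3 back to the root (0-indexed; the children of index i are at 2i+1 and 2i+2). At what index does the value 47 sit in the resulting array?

2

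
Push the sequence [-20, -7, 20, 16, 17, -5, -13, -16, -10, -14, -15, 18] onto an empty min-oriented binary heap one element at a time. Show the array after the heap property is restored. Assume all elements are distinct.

[-20, -16, -13, -10, -15, 18, -5, 16, -7, 17, -14, 20]

Insert -20:
  append -20 at index 0 → [-20] (no swap needed)
Insert -7:
  append -7 at index 1 → [-20, -7] (no swap needed)
Insert 20:
  append 20 at index 2 → [-20, -7, 20] (no swap needed)
Insert 16:
  append 16 at index 3 → [-20, -7, 20, 16] (no swap needed)
Insert 17:
  append 17 at index 4 → [-20, -7, 20, 16, 17] (no swap needed)
Insert -5:
  append -5 at index 5 → [-20, -7, 20, 16, 17, -5]
  -5 < parent 20 at index 2, swap → [-20, -7, -5, 16, 17, 20]
Insert -13:
  append -13 at index 6 → [-20, -7, -5, 16, 17, 20, -13]
  -13 < parent -5 at index 2, swap → [-20, -7, -13, 16, 17, 20, -5]
Insert -16:
  append -16 at index 7 → [-20, -7, -13, 16, 17, 20, -5, -16]
  -16 < parent 16 at index 3, swap → [-20, -7, -13, -16, 17, 20, -5, 16]
  -16 < parent -7 at index 1, swap → [-20, -16, -13, -7, 17, 20, -5, 16]
Insert -10:
  append -10 at index 8 → [-20, -16, -13, -7, 17, 20, -5, 16, -10]
  -10 < parent -7 at index 3, swap → [-20, -16, -13, -10, 17, 20, -5, 16, -7]
Insert -14:
  append -14 at index 9 → [-20, -16, -13, -10, 17, 20, -5, 16, -7, -14]
  -14 < parent 17 at index 4, swap → [-20, -16, -13, -10, -14, 20, -5, 16, -7, 17]
Insert -15:
  append -15 at index 10 → [-20, -16, -13, -10, -14, 20, -5, 16, -7, 17, -15]
  -15 < parent -14 at index 4, swap → [-20, -16, -13, -10, -15, 20, -5, 16, -7, 17, -14]
Insert 18:
  append 18 at index 11 → [-20, -16, -13, -10, -15, 20, -5, 16, -7, 17, -14, 18]
  18 < parent 20 at index 5, swap → [-20, -16, -13, -10, -15, 18, -5, 16, -7, 17, -14, 20]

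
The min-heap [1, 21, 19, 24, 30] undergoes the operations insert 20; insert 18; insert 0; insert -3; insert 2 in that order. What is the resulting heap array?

insert 20:
  append 20 at index 5 → [1, 21, 19, 24, 30, 20] (no swap needed)
insert 18:
  append 18 at index 6 → [1, 21, 19, 24, 30, 20, 18]
  18 < parent 19 at index 2, swap → [1, 21, 18, 24, 30, 20, 19]
insert 0:
  append 0 at index 7 → [1, 21, 18, 24, 30, 20, 19, 0]
  0 < parent 24 at index 3, swap → [1, 21, 18, 0, 30, 20, 19, 24]
  0 < parent 21 at index 1, swap → [1, 0, 18, 21, 30, 20, 19, 24]
  0 < parent 1 at index 0, swap → [0, 1, 18, 21, 30, 20, 19, 24]
insert -3:
  append -3 at index 8 → [0, 1, 18, 21, 30, 20, 19, 24, -3]
  -3 < parent 21 at index 3, swap → [0, 1, 18, -3, 30, 20, 19, 24, 21]
  -3 < parent 1 at index 1, swap → [0, -3, 18, 1, 30, 20, 19, 24, 21]
  -3 < parent 0 at index 0, swap → [-3, 0, 18, 1, 30, 20, 19, 24, 21]
insert 2:
  append 2 at index 9 → [-3, 0, 18, 1, 30, 20, 19, 24, 21, 2]
  2 < parent 30 at index 4, swap → [-3, 0, 18, 1, 2, 20, 19, 24, 21, 30]

[-3, 0, 18, 1, 2, 20, 19, 24, 21, 30]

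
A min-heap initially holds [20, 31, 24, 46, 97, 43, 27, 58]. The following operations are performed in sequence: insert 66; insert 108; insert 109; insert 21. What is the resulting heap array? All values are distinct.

insert 66:
  append 66 at index 8 → [20, 31, 24, 46, 97, 43, 27, 58, 66] (no swap needed)
insert 108:
  append 108 at index 9 → [20, 31, 24, 46, 97, 43, 27, 58, 66, 108] (no swap needed)
insert 109:
  append 109 at index 10 → [20, 31, 24, 46, 97, 43, 27, 58, 66, 108, 109] (no swap needed)
insert 21:
  append 21 at index 11 → [20, 31, 24, 46, 97, 43, 27, 58, 66, 108, 109, 21]
  21 < parent 43 at index 5, swap → [20, 31, 24, 46, 97, 21, 27, 58, 66, 108, 109, 43]
  21 < parent 24 at index 2, swap → [20, 31, 21, 46, 97, 24, 27, 58, 66, 108, 109, 43]

[20, 31, 21, 46, 97, 24, 27, 58, 66, 108, 109, 43]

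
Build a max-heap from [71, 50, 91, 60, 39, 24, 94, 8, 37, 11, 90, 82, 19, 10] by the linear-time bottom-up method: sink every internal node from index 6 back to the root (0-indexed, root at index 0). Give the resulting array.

sift down from index 6: already satisfies heap property
sift down from index 5:
  24 vs larger child 82 at index 11, swap → [71, 50, 91, 60, 39, 82, 94, 8, 37, 11, 90, 24, 19, 10]
sift down from index 4:
  39 vs larger child 90 at index 10, swap → [71, 50, 91, 60, 90, 82, 94, 8, 37, 11, 39, 24, 19, 10]
sift down from index 3: already satisfies heap property
sift down from index 2:
  91 vs larger child 94 at index 6, swap → [71, 50, 94, 60, 90, 82, 91, 8, 37, 11, 39, 24, 19, 10]
sift down from index 1:
  50 vs larger child 90 at index 4, swap → [71, 90, 94, 60, 50, 82, 91, 8, 37, 11, 39, 24, 19, 10]
sift down from index 0:
  71 vs larger child 94 at index 2, swap → [94, 90, 71, 60, 50, 82, 91, 8, 37, 11, 39, 24, 19, 10]
  71 vs larger child 91 at index 6, swap → [94, 90, 91, 60, 50, 82, 71, 8, 37, 11, 39, 24, 19, 10]

[94, 90, 91, 60, 50, 82, 71, 8, 37, 11, 39, 24, 19, 10]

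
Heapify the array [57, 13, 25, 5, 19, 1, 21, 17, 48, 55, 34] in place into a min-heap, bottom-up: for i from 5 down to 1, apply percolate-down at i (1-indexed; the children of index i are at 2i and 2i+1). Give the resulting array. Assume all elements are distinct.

[1, 5, 21, 13, 19, 25, 57, 17, 48, 55, 34]

sift down from index 5: already satisfies heap property
sift down from index 4: already satisfies heap property
sift down from index 3:
  25 vs smaller child 1 at index 6, swap → [57, 13, 1, 5, 19, 25, 21, 17, 48, 55, 34]
sift down from index 2:
  13 vs smaller child 5 at index 4, swap → [57, 5, 1, 13, 19, 25, 21, 17, 48, 55, 34]
sift down from index 1:
  57 vs smaller child 1 at index 3, swap → [1, 5, 57, 13, 19, 25, 21, 17, 48, 55, 34]
  57 vs smaller child 21 at index 7, swap → [1, 5, 21, 13, 19, 25, 57, 17, 48, 55, 34]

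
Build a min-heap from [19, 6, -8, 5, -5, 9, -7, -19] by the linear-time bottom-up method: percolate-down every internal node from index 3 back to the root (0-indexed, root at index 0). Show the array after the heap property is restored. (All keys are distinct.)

[-19, -5, -8, 5, 19, 9, -7, 6]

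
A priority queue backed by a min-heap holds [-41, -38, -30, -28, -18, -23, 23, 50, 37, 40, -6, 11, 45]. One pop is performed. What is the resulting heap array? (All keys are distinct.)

[-38, -28, -30, 37, -18, -23, 23, 50, 45, 40, -6, 11]

remove root -41; move last element 45 to root → [45, -38, -30, -28, -18, -23, 23, 50, 37, 40, -6, 11]
45 vs smaller child -38 at index 1, swap → [-38, 45, -30, -28, -18, -23, 23, 50, 37, 40, -6, 11]
45 vs smaller child -28 at index 3, swap → [-38, -28, -30, 45, -18, -23, 23, 50, 37, 40, -6, 11]
45 vs smaller child 37 at index 8, swap → [-38, -28, -30, 37, -18, -23, 23, 50, 45, 40, -6, 11]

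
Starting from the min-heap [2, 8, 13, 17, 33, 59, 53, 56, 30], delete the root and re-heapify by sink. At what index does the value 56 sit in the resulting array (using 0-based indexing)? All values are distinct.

remove root 2; move last element 30 to root → [30, 8, 13, 17, 33, 59, 53, 56]
30 vs smaller child 8 at index 1, swap → [8, 30, 13, 17, 33, 59, 53, 56]
30 vs smaller child 17 at index 3, swap → [8, 17, 13, 30, 33, 59, 53, 56]
resulting array: [8, 17, 13, 30, 33, 59, 53, 56]

7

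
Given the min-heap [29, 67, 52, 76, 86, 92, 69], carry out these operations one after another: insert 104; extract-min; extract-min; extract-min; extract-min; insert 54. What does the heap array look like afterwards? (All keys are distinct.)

insert 104:
  append 104 at index 7 → [29, 67, 52, 76, 86, 92, 69, 104] (no swap needed)
extract-min → returns 29:
  remove root 29; move last element 104 to root → [104, 67, 52, 76, 86, 92, 69]
  104 vs smaller child 52 at index 2, swap → [52, 67, 104, 76, 86, 92, 69]
  104 vs smaller child 69 at index 6, swap → [52, 67, 69, 76, 86, 92, 104]
extract-min → returns 52:
  remove root 52; move last element 104 to root → [104, 67, 69, 76, 86, 92]
  104 vs smaller child 67 at index 1, swap → [67, 104, 69, 76, 86, 92]
  104 vs smaller child 76 at index 3, swap → [67, 76, 69, 104, 86, 92]
extract-min → returns 67:
  remove root 67; move last element 92 to root → [92, 76, 69, 104, 86]
  92 vs smaller child 69 at index 2, swap → [69, 76, 92, 104, 86]
extract-min → returns 69:
  remove root 69; move last element 86 to root → [86, 76, 92, 104]
  86 vs smaller child 76 at index 1, swap → [76, 86, 92, 104]
insert 54:
  append 54 at index 4 → [76, 86, 92, 104, 54]
  54 < parent 86 at index 1, swap → [76, 54, 92, 104, 86]
  54 < parent 76 at index 0, swap → [54, 76, 92, 104, 86]

[54, 76, 92, 104, 86]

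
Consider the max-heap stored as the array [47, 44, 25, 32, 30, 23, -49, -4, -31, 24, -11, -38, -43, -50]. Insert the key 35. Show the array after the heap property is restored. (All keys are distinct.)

[47, 44, 35, 32, 30, 23, 25, -4, -31, 24, -11, -38, -43, -50, -49]

append 35 at index 14 → [47, 44, 25, 32, 30, 23, -49, -4, -31, 24, -11, -38, -43, -50, 35]
35 > parent -49 at index 6, swap → [47, 44, 25, 32, 30, 23, 35, -4, -31, 24, -11, -38, -43, -50, -49]
35 > parent 25 at index 2, swap → [47, 44, 35, 32, 30, 23, 25, -4, -31, 24, -11, -38, -43, -50, -49]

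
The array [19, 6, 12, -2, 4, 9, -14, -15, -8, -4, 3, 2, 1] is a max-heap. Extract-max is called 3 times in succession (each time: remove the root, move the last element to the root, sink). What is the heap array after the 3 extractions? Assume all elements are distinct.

[6, 4, 2, -2, 3, 1, -14, -15, -8, -4]

extract-max #1 returns 19:
  remove root 19; move last element 1 to root → [1, 6, 12, -2, 4, 9, -14, -15, -8, -4, 3, 2]
  1 vs larger child 12 at index 2, swap → [12, 6, 1, -2, 4, 9, -14, -15, -8, -4, 3, 2]
  1 vs larger child 9 at index 5, swap → [12, 6, 9, -2, 4, 1, -14, -15, -8, -4, 3, 2]
  1 vs only child 2 at index 11, swap → [12, 6, 9, -2, 4, 2, -14, -15, -8, -4, 3, 1]
extract-max #2 returns 12:
  remove root 12; move last element 1 to root → [1, 6, 9, -2, 4, 2, -14, -15, -8, -4, 3]
  1 vs larger child 9 at index 2, swap → [9, 6, 1, -2, 4, 2, -14, -15, -8, -4, 3]
  1 vs larger child 2 at index 5, swap → [9, 6, 2, -2, 4, 1, -14, -15, -8, -4, 3]
extract-max #3 returns 9:
  remove root 9; move last element 3 to root → [3, 6, 2, -2, 4, 1, -14, -15, -8, -4]
  3 vs larger child 6 at index 1, swap → [6, 3, 2, -2, 4, 1, -14, -15, -8, -4]
  3 vs larger child 4 at index 4, swap → [6, 4, 2, -2, 3, 1, -14, -15, -8, -4]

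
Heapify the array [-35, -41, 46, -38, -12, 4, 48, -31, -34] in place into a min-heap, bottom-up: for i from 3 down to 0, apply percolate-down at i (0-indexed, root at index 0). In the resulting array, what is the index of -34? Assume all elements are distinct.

sift down from index 3: already satisfies heap property
sift down from index 2:
  46 vs smaller child 4 at index 5, swap → [-35, -41, 4, -38, -12, 46, 48, -31, -34]
sift down from index 1: already satisfies heap property
sift down from index 0:
  -35 vs smaller child -41 at index 1, swap → [-41, -35, 4, -38, -12, 46, 48, -31, -34]
  -35 vs smaller child -38 at index 3, swap → [-41, -38, 4, -35, -12, 46, 48, -31, -34]
resulting array: [-41, -38, 4, -35, -12, 46, 48, -31, -34]

8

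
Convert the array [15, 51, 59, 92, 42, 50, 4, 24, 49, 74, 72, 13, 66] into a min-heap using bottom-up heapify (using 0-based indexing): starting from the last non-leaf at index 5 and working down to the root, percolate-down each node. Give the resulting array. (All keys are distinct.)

sift down from index 5:
  50 vs smaller child 13 at index 11, swap → [15, 51, 59, 92, 42, 13, 4, 24, 49, 74, 72, 50, 66]
sift down from index 4: already satisfies heap property
sift down from index 3:
  92 vs smaller child 24 at index 7, swap → [15, 51, 59, 24, 42, 13, 4, 92, 49, 74, 72, 50, 66]
sift down from index 2:
  59 vs smaller child 4 at index 6, swap → [15, 51, 4, 24, 42, 13, 59, 92, 49, 74, 72, 50, 66]
sift down from index 1:
  51 vs smaller child 24 at index 3, swap → [15, 24, 4, 51, 42, 13, 59, 92, 49, 74, 72, 50, 66]
  51 vs smaller child 49 at index 8, swap → [15, 24, 4, 49, 42, 13, 59, 92, 51, 74, 72, 50, 66]
sift down from index 0:
  15 vs smaller child 4 at index 2, swap → [4, 24, 15, 49, 42, 13, 59, 92, 51, 74, 72, 50, 66]
  15 vs smaller child 13 at index 5, swap → [4, 24, 13, 49, 42, 15, 59, 92, 51, 74, 72, 50, 66]

[4, 24, 13, 49, 42, 15, 59, 92, 51, 74, 72, 50, 66]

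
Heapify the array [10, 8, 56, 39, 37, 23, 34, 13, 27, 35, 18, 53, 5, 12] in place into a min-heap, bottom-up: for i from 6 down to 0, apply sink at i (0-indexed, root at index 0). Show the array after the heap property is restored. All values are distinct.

sift down from index 6:
  34 vs only child 12 at index 13, swap → [10, 8, 56, 39, 37, 23, 12, 13, 27, 35, 18, 53, 5, 34]
sift down from index 5:
  23 vs smaller child 5 at index 12, swap → [10, 8, 56, 39, 37, 5, 12, 13, 27, 35, 18, 53, 23, 34]
sift down from index 4:
  37 vs smaller child 18 at index 10, swap → [10, 8, 56, 39, 18, 5, 12, 13, 27, 35, 37, 53, 23, 34]
sift down from index 3:
  39 vs smaller child 13 at index 7, swap → [10, 8, 56, 13, 18, 5, 12, 39, 27, 35, 37, 53, 23, 34]
sift down from index 2:
  56 vs smaller child 5 at index 5, swap → [10, 8, 5, 13, 18, 56, 12, 39, 27, 35, 37, 53, 23, 34]
  56 vs smaller child 23 at index 12, swap → [10, 8, 5, 13, 18, 23, 12, 39, 27, 35, 37, 53, 56, 34]
sift down from index 1: already satisfies heap property
sift down from index 0:
  10 vs smaller child 5 at index 2, swap → [5, 8, 10, 13, 18, 23, 12, 39, 27, 35, 37, 53, 56, 34]

[5, 8, 10, 13, 18, 23, 12, 39, 27, 35, 37, 53, 56, 34]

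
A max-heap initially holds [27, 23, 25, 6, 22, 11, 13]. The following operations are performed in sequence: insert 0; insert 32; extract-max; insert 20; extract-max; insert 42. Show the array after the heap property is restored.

[42, 25, 13, 23, 22, 11, 6, 0, 20]

insert 0:
  append 0 at index 7 → [27, 23, 25, 6, 22, 11, 13, 0] (no swap needed)
insert 32:
  append 32 at index 8 → [27, 23, 25, 6, 22, 11, 13, 0, 32]
  32 > parent 6 at index 3, swap → [27, 23, 25, 32, 22, 11, 13, 0, 6]
  32 > parent 23 at index 1, swap → [27, 32, 25, 23, 22, 11, 13, 0, 6]
  32 > parent 27 at index 0, swap → [32, 27, 25, 23, 22, 11, 13, 0, 6]
extract-max → returns 32:
  remove root 32; move last element 6 to root → [6, 27, 25, 23, 22, 11, 13, 0]
  6 vs larger child 27 at index 1, swap → [27, 6, 25, 23, 22, 11, 13, 0]
  6 vs larger child 23 at index 3, swap → [27, 23, 25, 6, 22, 11, 13, 0]
insert 20:
  append 20 at index 8 → [27, 23, 25, 6, 22, 11, 13, 0, 20]
  20 > parent 6 at index 3, swap → [27, 23, 25, 20, 22, 11, 13, 0, 6]
extract-max → returns 27:
  remove root 27; move last element 6 to root → [6, 23, 25, 20, 22, 11, 13, 0]
  6 vs larger child 25 at index 2, swap → [25, 23, 6, 20, 22, 11, 13, 0]
  6 vs larger child 13 at index 6, swap → [25, 23, 13, 20, 22, 11, 6, 0]
insert 42:
  append 42 at index 8 → [25, 23, 13, 20, 22, 11, 6, 0, 42]
  42 > parent 20 at index 3, swap → [25, 23, 13, 42, 22, 11, 6, 0, 20]
  42 > parent 23 at index 1, swap → [25, 42, 13, 23, 22, 11, 6, 0, 20]
  42 > parent 25 at index 0, swap → [42, 25, 13, 23, 22, 11, 6, 0, 20]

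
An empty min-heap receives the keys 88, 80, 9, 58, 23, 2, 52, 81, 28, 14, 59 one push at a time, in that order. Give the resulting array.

[2, 14, 9, 28, 23, 80, 52, 88, 81, 58, 59]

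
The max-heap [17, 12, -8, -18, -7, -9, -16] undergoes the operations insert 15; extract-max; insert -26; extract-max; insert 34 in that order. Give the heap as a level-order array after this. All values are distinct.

insert 15:
  append 15 at index 7 → [17, 12, -8, -18, -7, -9, -16, 15]
  15 > parent -18 at index 3, swap → [17, 12, -8, 15, -7, -9, -16, -18]
  15 > parent 12 at index 1, swap → [17, 15, -8, 12, -7, -9, -16, -18]
extract-max → returns 17:
  remove root 17; move last element -18 to root → [-18, 15, -8, 12, -7, -9, -16]
  -18 vs larger child 15 at index 1, swap → [15, -18, -8, 12, -7, -9, -16]
  -18 vs larger child 12 at index 3, swap → [15, 12, -8, -18, -7, -9, -16]
insert -26:
  append -26 at index 7 → [15, 12, -8, -18, -7, -9, -16, -26] (no swap needed)
extract-max → returns 15:
  remove root 15; move last element -26 to root → [-26, 12, -8, -18, -7, -9, -16]
  -26 vs larger child 12 at index 1, swap → [12, -26, -8, -18, -7, -9, -16]
  -26 vs larger child -7 at index 4, swap → [12, -7, -8, -18, -26, -9, -16]
insert 34:
  append 34 at index 7 → [12, -7, -8, -18, -26, -9, -16, 34]
  34 > parent -18 at index 3, swap → [12, -7, -8, 34, -26, -9, -16, -18]
  34 > parent -7 at index 1, swap → [12, 34, -8, -7, -26, -9, -16, -18]
  34 > parent 12 at index 0, swap → [34, 12, -8, -7, -26, -9, -16, -18]

[34, 12, -8, -7, -26, -9, -16, -18]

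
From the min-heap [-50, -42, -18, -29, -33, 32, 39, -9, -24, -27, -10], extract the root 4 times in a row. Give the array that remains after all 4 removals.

extract-min #1 returns -50:
  remove root -50; move last element -10 to root → [-10, -42, -18, -29, -33, 32, 39, -9, -24, -27]
  -10 vs smaller child -42 at index 1, swap → [-42, -10, -18, -29, -33, 32, 39, -9, -24, -27]
  -10 vs smaller child -33 at index 4, swap → [-42, -33, -18, -29, -10, 32, 39, -9, -24, -27]
  -10 vs only child -27 at index 9, swap → [-42, -33, -18, -29, -27, 32, 39, -9, -24, -10]
extract-min #2 returns -42:
  remove root -42; move last element -10 to root → [-10, -33, -18, -29, -27, 32, 39, -9, -24]
  -10 vs smaller child -33 at index 1, swap → [-33, -10, -18, -29, -27, 32, 39, -9, -24]
  -10 vs smaller child -29 at index 3, swap → [-33, -29, -18, -10, -27, 32, 39, -9, -24]
  -10 vs smaller child -24 at index 8, swap → [-33, -29, -18, -24, -27, 32, 39, -9, -10]
extract-min #3 returns -33:
  remove root -33; move last element -10 to root → [-10, -29, -18, -24, -27, 32, 39, -9]
  -10 vs smaller child -29 at index 1, swap → [-29, -10, -18, -24, -27, 32, 39, -9]
  -10 vs smaller child -27 at index 4, swap → [-29, -27, -18, -24, -10, 32, 39, -9]
extract-min #4 returns -29:
  remove root -29; move last element -9 to root → [-9, -27, -18, -24, -10, 32, 39]
  -9 vs smaller child -27 at index 1, swap → [-27, -9, -18, -24, -10, 32, 39]
  -9 vs smaller child -24 at index 3, swap → [-27, -24, -18, -9, -10, 32, 39]

[-27, -24, -18, -9, -10, 32, 39]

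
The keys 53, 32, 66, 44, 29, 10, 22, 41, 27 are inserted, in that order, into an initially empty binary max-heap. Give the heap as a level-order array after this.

Insert 53:
  append 53 at index 0 → [53] (no swap needed)
Insert 32:
  append 32 at index 1 → [53, 32] (no swap needed)
Insert 66:
  append 66 at index 2 → [53, 32, 66]
  66 > parent 53 at index 0, swap → [66, 32, 53]
Insert 44:
  append 44 at index 3 → [66, 32, 53, 44]
  44 > parent 32 at index 1, swap → [66, 44, 53, 32]
Insert 29:
  append 29 at index 4 → [66, 44, 53, 32, 29] (no swap needed)
Insert 10:
  append 10 at index 5 → [66, 44, 53, 32, 29, 10] (no swap needed)
Insert 22:
  append 22 at index 6 → [66, 44, 53, 32, 29, 10, 22] (no swap needed)
Insert 41:
  append 41 at index 7 → [66, 44, 53, 32, 29, 10, 22, 41]
  41 > parent 32 at index 3, swap → [66, 44, 53, 41, 29, 10, 22, 32]
Insert 27:
  append 27 at index 8 → [66, 44, 53, 41, 29, 10, 22, 32, 27] (no swap needed)

[66, 44, 53, 41, 29, 10, 22, 32, 27]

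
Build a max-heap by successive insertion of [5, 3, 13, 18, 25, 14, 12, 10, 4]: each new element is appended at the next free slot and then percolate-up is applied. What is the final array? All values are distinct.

[25, 18, 14, 10, 13, 5, 12, 3, 4]

Insert 5:
  append 5 at index 0 → [5] (no swap needed)
Insert 3:
  append 3 at index 1 → [5, 3] (no swap needed)
Insert 13:
  append 13 at index 2 → [5, 3, 13]
  13 > parent 5 at index 0, swap → [13, 3, 5]
Insert 18:
  append 18 at index 3 → [13, 3, 5, 18]
  18 > parent 3 at index 1, swap → [13, 18, 5, 3]
  18 > parent 13 at index 0, swap → [18, 13, 5, 3]
Insert 25:
  append 25 at index 4 → [18, 13, 5, 3, 25]
  25 > parent 13 at index 1, swap → [18, 25, 5, 3, 13]
  25 > parent 18 at index 0, swap → [25, 18, 5, 3, 13]
Insert 14:
  append 14 at index 5 → [25, 18, 5, 3, 13, 14]
  14 > parent 5 at index 2, swap → [25, 18, 14, 3, 13, 5]
Insert 12:
  append 12 at index 6 → [25, 18, 14, 3, 13, 5, 12] (no swap needed)
Insert 10:
  append 10 at index 7 → [25, 18, 14, 3, 13, 5, 12, 10]
  10 > parent 3 at index 3, swap → [25, 18, 14, 10, 13, 5, 12, 3]
Insert 4:
  append 4 at index 8 → [25, 18, 14, 10, 13, 5, 12, 3, 4] (no swap needed)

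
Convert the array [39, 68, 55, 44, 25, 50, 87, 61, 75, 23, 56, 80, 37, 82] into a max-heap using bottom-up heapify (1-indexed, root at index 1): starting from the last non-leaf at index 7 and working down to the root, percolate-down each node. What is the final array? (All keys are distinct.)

sift down from index 7: already satisfies heap property
sift down from index 6:
  50 vs larger child 80 at index 12, swap → [39, 68, 55, 44, 25, 80, 87, 61, 75, 23, 56, 50, 37, 82]
sift down from index 5:
  25 vs larger child 56 at index 11, swap → [39, 68, 55, 44, 56, 80, 87, 61, 75, 23, 25, 50, 37, 82]
sift down from index 4:
  44 vs larger child 75 at index 9, swap → [39, 68, 55, 75, 56, 80, 87, 61, 44, 23, 25, 50, 37, 82]
sift down from index 3:
  55 vs larger child 87 at index 7, swap → [39, 68, 87, 75, 56, 80, 55, 61, 44, 23, 25, 50, 37, 82]
  55 vs only child 82 at index 14, swap → [39, 68, 87, 75, 56, 80, 82, 61, 44, 23, 25, 50, 37, 55]
sift down from index 2:
  68 vs larger child 75 at index 4, swap → [39, 75, 87, 68, 56, 80, 82, 61, 44, 23, 25, 50, 37, 55]
sift down from index 1:
  39 vs larger child 87 at index 3, swap → [87, 75, 39, 68, 56, 80, 82, 61, 44, 23, 25, 50, 37, 55]
  39 vs larger child 82 at index 7, swap → [87, 75, 82, 68, 56, 80, 39, 61, 44, 23, 25, 50, 37, 55]
  39 vs only child 55 at index 14, swap → [87, 75, 82, 68, 56, 80, 55, 61, 44, 23, 25, 50, 37, 39]

[87, 75, 82, 68, 56, 80, 55, 61, 44, 23, 25, 50, 37, 39]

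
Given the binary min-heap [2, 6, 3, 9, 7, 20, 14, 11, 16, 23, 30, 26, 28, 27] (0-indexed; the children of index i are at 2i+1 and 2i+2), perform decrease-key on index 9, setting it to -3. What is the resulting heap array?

set index 9 from 23 to -3 → [2, 6, 3, 9, 7, 20, 14, 11, 16, -3, 30, 26, 28, 27]
-3 < parent 7 at index 4, swap → [2, 6, 3, 9, -3, 20, 14, 11, 16, 7, 30, 26, 28, 27]
-3 < parent 6 at index 1, swap → [2, -3, 3, 9, 6, 20, 14, 11, 16, 7, 30, 26, 28, 27]
-3 < parent 2 at index 0, swap → [-3, 2, 3, 9, 6, 20, 14, 11, 16, 7, 30, 26, 28, 27]

[-3, 2, 3, 9, 6, 20, 14, 11, 16, 7, 30, 26, 28, 27]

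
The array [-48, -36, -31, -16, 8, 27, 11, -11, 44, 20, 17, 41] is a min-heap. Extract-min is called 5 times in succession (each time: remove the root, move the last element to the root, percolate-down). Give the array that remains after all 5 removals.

extract-min #1 returns -48:
  remove root -48; move last element 41 to root → [41, -36, -31, -16, 8, 27, 11, -11, 44, 20, 17]
  41 vs smaller child -36 at index 1, swap → [-36, 41, -31, -16, 8, 27, 11, -11, 44, 20, 17]
  41 vs smaller child -16 at index 3, swap → [-36, -16, -31, 41, 8, 27, 11, -11, 44, 20, 17]
  41 vs smaller child -11 at index 7, swap → [-36, -16, -31, -11, 8, 27, 11, 41, 44, 20, 17]
extract-min #2 returns -36:
  remove root -36; move last element 17 to root → [17, -16, -31, -11, 8, 27, 11, 41, 44, 20]
  17 vs smaller child -31 at index 2, swap → [-31, -16, 17, -11, 8, 27, 11, 41, 44, 20]
  17 vs smaller child 11 at index 6, swap → [-31, -16, 11, -11, 8, 27, 17, 41, 44, 20]
extract-min #3 returns -31:
  remove root -31; move last element 20 to root → [20, -16, 11, -11, 8, 27, 17, 41, 44]
  20 vs smaller child -16 at index 1, swap → [-16, 20, 11, -11, 8, 27, 17, 41, 44]
  20 vs smaller child -11 at index 3, swap → [-16, -11, 11, 20, 8, 27, 17, 41, 44]
extract-min #4 returns -16:
  remove root -16; move last element 44 to root → [44, -11, 11, 20, 8, 27, 17, 41]
  44 vs smaller child -11 at index 1, swap → [-11, 44, 11, 20, 8, 27, 17, 41]
  44 vs smaller child 8 at index 4, swap → [-11, 8, 11, 20, 44, 27, 17, 41]
extract-min #5 returns -11:
  remove root -11; move last element 41 to root → [41, 8, 11, 20, 44, 27, 17]
  41 vs smaller child 8 at index 1, swap → [8, 41, 11, 20, 44, 27, 17]
  41 vs smaller child 20 at index 3, swap → [8, 20, 11, 41, 44, 27, 17]

[8, 20, 11, 41, 44, 27, 17]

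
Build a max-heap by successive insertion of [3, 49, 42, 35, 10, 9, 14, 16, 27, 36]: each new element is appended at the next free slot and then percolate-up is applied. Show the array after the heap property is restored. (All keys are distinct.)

[49, 36, 42, 27, 35, 9, 14, 3, 16, 10]

Insert 3:
  append 3 at index 0 → [3] (no swap needed)
Insert 49:
  append 49 at index 1 → [3, 49]
  49 > parent 3 at index 0, swap → [49, 3]
Insert 42:
  append 42 at index 2 → [49, 3, 42] (no swap needed)
Insert 35:
  append 35 at index 3 → [49, 3, 42, 35]
  35 > parent 3 at index 1, swap → [49, 35, 42, 3]
Insert 10:
  append 10 at index 4 → [49, 35, 42, 3, 10] (no swap needed)
Insert 9:
  append 9 at index 5 → [49, 35, 42, 3, 10, 9] (no swap needed)
Insert 14:
  append 14 at index 6 → [49, 35, 42, 3, 10, 9, 14] (no swap needed)
Insert 16:
  append 16 at index 7 → [49, 35, 42, 3, 10, 9, 14, 16]
  16 > parent 3 at index 3, swap → [49, 35, 42, 16, 10, 9, 14, 3]
Insert 27:
  append 27 at index 8 → [49, 35, 42, 16, 10, 9, 14, 3, 27]
  27 > parent 16 at index 3, swap → [49, 35, 42, 27, 10, 9, 14, 3, 16]
Insert 36:
  append 36 at index 9 → [49, 35, 42, 27, 10, 9, 14, 3, 16, 36]
  36 > parent 10 at index 4, swap → [49, 35, 42, 27, 36, 9, 14, 3, 16, 10]
  36 > parent 35 at index 1, swap → [49, 36, 42, 27, 35, 9, 14, 3, 16, 10]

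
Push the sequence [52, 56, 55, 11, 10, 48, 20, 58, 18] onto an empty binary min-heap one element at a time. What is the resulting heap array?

Insert 52:
  append 52 at index 0 → [52] (no swap needed)
Insert 56:
  append 56 at index 1 → [52, 56] (no swap needed)
Insert 55:
  append 55 at index 2 → [52, 56, 55] (no swap needed)
Insert 11:
  append 11 at index 3 → [52, 56, 55, 11]
  11 < parent 56 at index 1, swap → [52, 11, 55, 56]
  11 < parent 52 at index 0, swap → [11, 52, 55, 56]
Insert 10:
  append 10 at index 4 → [11, 52, 55, 56, 10]
  10 < parent 52 at index 1, swap → [11, 10, 55, 56, 52]
  10 < parent 11 at index 0, swap → [10, 11, 55, 56, 52]
Insert 48:
  append 48 at index 5 → [10, 11, 55, 56, 52, 48]
  48 < parent 55 at index 2, swap → [10, 11, 48, 56, 52, 55]
Insert 20:
  append 20 at index 6 → [10, 11, 48, 56, 52, 55, 20]
  20 < parent 48 at index 2, swap → [10, 11, 20, 56, 52, 55, 48]
Insert 58:
  append 58 at index 7 → [10, 11, 20, 56, 52, 55, 48, 58] (no swap needed)
Insert 18:
  append 18 at index 8 → [10, 11, 20, 56, 52, 55, 48, 58, 18]
  18 < parent 56 at index 3, swap → [10, 11, 20, 18, 52, 55, 48, 58, 56]

[10, 11, 20, 18, 52, 55, 48, 58, 56]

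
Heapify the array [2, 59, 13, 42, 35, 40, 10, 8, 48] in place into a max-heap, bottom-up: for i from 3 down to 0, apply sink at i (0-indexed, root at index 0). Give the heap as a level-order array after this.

sift down from index 3:
  42 vs larger child 48 at index 8, swap → [2, 59, 13, 48, 35, 40, 10, 8, 42]
sift down from index 2:
  13 vs larger child 40 at index 5, swap → [2, 59, 40, 48, 35, 13, 10, 8, 42]
sift down from index 1: already satisfies heap property
sift down from index 0:
  2 vs larger child 59 at index 1, swap → [59, 2, 40, 48, 35, 13, 10, 8, 42]
  2 vs larger child 48 at index 3, swap → [59, 48, 40, 2, 35, 13, 10, 8, 42]
  2 vs larger child 42 at index 8, swap → [59, 48, 40, 42, 35, 13, 10, 8, 2]

[59, 48, 40, 42, 35, 13, 10, 8, 2]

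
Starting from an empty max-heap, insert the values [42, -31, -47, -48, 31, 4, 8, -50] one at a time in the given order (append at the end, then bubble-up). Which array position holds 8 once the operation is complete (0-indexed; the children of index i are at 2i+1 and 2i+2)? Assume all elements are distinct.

Insert 42:
  append 42 at index 0 → [42] (no swap needed)
Insert -31:
  append -31 at index 1 → [42, -31] (no swap needed)
Insert -47:
  append -47 at index 2 → [42, -31, -47] (no swap needed)
Insert -48:
  append -48 at index 3 → [42, -31, -47, -48] (no swap needed)
Insert 31:
  append 31 at index 4 → [42, -31, -47, -48, 31]
  31 > parent -31 at index 1, swap → [42, 31, -47, -48, -31]
Insert 4:
  append 4 at index 5 → [42, 31, -47, -48, -31, 4]
  4 > parent -47 at index 2, swap → [42, 31, 4, -48, -31, -47]
Insert 8:
  append 8 at index 6 → [42, 31, 4, -48, -31, -47, 8]
  8 > parent 4 at index 2, swap → [42, 31, 8, -48, -31, -47, 4]
Insert -50:
  append -50 at index 7 → [42, 31, 8, -48, -31, -47, 4, -50] (no swap needed)
resulting array: [42, 31, 8, -48, -31, -47, 4, -50]

2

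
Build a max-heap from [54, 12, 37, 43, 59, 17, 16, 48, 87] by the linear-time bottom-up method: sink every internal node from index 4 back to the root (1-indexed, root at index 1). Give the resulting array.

[87, 59, 37, 48, 54, 17, 16, 12, 43]

sift down from index 4:
  43 vs larger child 87 at index 9, swap → [54, 12, 37, 87, 59, 17, 16, 48, 43]
sift down from index 3: already satisfies heap property
sift down from index 2:
  12 vs larger child 87 at index 4, swap → [54, 87, 37, 12, 59, 17, 16, 48, 43]
  12 vs larger child 48 at index 8, swap → [54, 87, 37, 48, 59, 17, 16, 12, 43]
sift down from index 1:
  54 vs larger child 87 at index 2, swap → [87, 54, 37, 48, 59, 17, 16, 12, 43]
  54 vs larger child 59 at index 5, swap → [87, 59, 37, 48, 54, 17, 16, 12, 43]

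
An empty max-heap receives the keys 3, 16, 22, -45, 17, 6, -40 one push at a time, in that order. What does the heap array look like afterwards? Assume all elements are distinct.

[22, 17, 16, -45, 3, 6, -40]

Insert 3:
  append 3 at index 0 → [3] (no swap needed)
Insert 16:
  append 16 at index 1 → [3, 16]
  16 > parent 3 at index 0, swap → [16, 3]
Insert 22:
  append 22 at index 2 → [16, 3, 22]
  22 > parent 16 at index 0, swap → [22, 3, 16]
Insert -45:
  append -45 at index 3 → [22, 3, 16, -45] (no swap needed)
Insert 17:
  append 17 at index 4 → [22, 3, 16, -45, 17]
  17 > parent 3 at index 1, swap → [22, 17, 16, -45, 3]
Insert 6:
  append 6 at index 5 → [22, 17, 16, -45, 3, 6] (no swap needed)
Insert -40:
  append -40 at index 6 → [22, 17, 16, -45, 3, 6, -40] (no swap needed)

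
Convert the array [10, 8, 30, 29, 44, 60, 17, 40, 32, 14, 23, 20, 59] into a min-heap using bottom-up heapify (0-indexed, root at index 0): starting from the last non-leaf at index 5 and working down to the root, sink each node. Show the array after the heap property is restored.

[8, 10, 17, 29, 14, 20, 30, 40, 32, 44, 23, 60, 59]

sift down from index 5:
  60 vs smaller child 20 at index 11, swap → [10, 8, 30, 29, 44, 20, 17, 40, 32, 14, 23, 60, 59]
sift down from index 4:
  44 vs smaller child 14 at index 9, swap → [10, 8, 30, 29, 14, 20, 17, 40, 32, 44, 23, 60, 59]
sift down from index 3: already satisfies heap property
sift down from index 2:
  30 vs smaller child 17 at index 6, swap → [10, 8, 17, 29, 14, 20, 30, 40, 32, 44, 23, 60, 59]
sift down from index 1: already satisfies heap property
sift down from index 0:
  10 vs smaller child 8 at index 1, swap → [8, 10, 17, 29, 14, 20, 30, 40, 32, 44, 23, 60, 59]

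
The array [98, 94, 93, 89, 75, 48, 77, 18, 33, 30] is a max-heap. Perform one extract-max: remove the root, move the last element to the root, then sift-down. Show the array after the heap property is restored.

[94, 89, 93, 33, 75, 48, 77, 18, 30]

remove root 98; move last element 30 to root → [30, 94, 93, 89, 75, 48, 77, 18, 33]
30 vs larger child 94 at index 1, swap → [94, 30, 93, 89, 75, 48, 77, 18, 33]
30 vs larger child 89 at index 3, swap → [94, 89, 93, 30, 75, 48, 77, 18, 33]
30 vs larger child 33 at index 8, swap → [94, 89, 93, 33, 75, 48, 77, 18, 30]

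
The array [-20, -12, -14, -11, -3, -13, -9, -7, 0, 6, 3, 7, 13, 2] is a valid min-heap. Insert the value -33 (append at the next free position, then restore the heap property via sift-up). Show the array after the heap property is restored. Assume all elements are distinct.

[-33, -12, -20, -11, -3, -13, -14, -7, 0, 6, 3, 7, 13, 2, -9]

append -33 at index 14 → [-20, -12, -14, -11, -3, -13, -9, -7, 0, 6, 3, 7, 13, 2, -33]
-33 < parent -9 at index 6, swap → [-20, -12, -14, -11, -3, -13, -33, -7, 0, 6, 3, 7, 13, 2, -9]
-33 < parent -14 at index 2, swap → [-20, -12, -33, -11, -3, -13, -14, -7, 0, 6, 3, 7, 13, 2, -9]
-33 < parent -20 at index 0, swap → [-33, -12, -20, -11, -3, -13, -14, -7, 0, 6, 3, 7, 13, 2, -9]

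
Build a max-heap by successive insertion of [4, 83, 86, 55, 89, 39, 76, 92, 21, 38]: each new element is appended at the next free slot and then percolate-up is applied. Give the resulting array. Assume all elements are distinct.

[92, 89, 83, 86, 55, 39, 76, 4, 21, 38]

Insert 4:
  append 4 at index 0 → [4] (no swap needed)
Insert 83:
  append 83 at index 1 → [4, 83]
  83 > parent 4 at index 0, swap → [83, 4]
Insert 86:
  append 86 at index 2 → [83, 4, 86]
  86 > parent 83 at index 0, swap → [86, 4, 83]
Insert 55:
  append 55 at index 3 → [86, 4, 83, 55]
  55 > parent 4 at index 1, swap → [86, 55, 83, 4]
Insert 89:
  append 89 at index 4 → [86, 55, 83, 4, 89]
  89 > parent 55 at index 1, swap → [86, 89, 83, 4, 55]
  89 > parent 86 at index 0, swap → [89, 86, 83, 4, 55]
Insert 39:
  append 39 at index 5 → [89, 86, 83, 4, 55, 39] (no swap needed)
Insert 76:
  append 76 at index 6 → [89, 86, 83, 4, 55, 39, 76] (no swap needed)
Insert 92:
  append 92 at index 7 → [89, 86, 83, 4, 55, 39, 76, 92]
  92 > parent 4 at index 3, swap → [89, 86, 83, 92, 55, 39, 76, 4]
  92 > parent 86 at index 1, swap → [89, 92, 83, 86, 55, 39, 76, 4]
  92 > parent 89 at index 0, swap → [92, 89, 83, 86, 55, 39, 76, 4]
Insert 21:
  append 21 at index 8 → [92, 89, 83, 86, 55, 39, 76, 4, 21] (no swap needed)
Insert 38:
  append 38 at index 9 → [92, 89, 83, 86, 55, 39, 76, 4, 21, 38] (no swap needed)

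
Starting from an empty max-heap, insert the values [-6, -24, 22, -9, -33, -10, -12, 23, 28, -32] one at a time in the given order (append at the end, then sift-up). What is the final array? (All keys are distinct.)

Insert -6:
  append -6 at index 0 → [-6] (no swap needed)
Insert -24:
  append -24 at index 1 → [-6, -24] (no swap needed)
Insert 22:
  append 22 at index 2 → [-6, -24, 22]
  22 > parent -6 at index 0, swap → [22, -24, -6]
Insert -9:
  append -9 at index 3 → [22, -24, -6, -9]
  -9 > parent -24 at index 1, swap → [22, -9, -6, -24]
Insert -33:
  append -33 at index 4 → [22, -9, -6, -24, -33] (no swap needed)
Insert -10:
  append -10 at index 5 → [22, -9, -6, -24, -33, -10] (no swap needed)
Insert -12:
  append -12 at index 6 → [22, -9, -6, -24, -33, -10, -12] (no swap needed)
Insert 23:
  append 23 at index 7 → [22, -9, -6, -24, -33, -10, -12, 23]
  23 > parent -24 at index 3, swap → [22, -9, -6, 23, -33, -10, -12, -24]
  23 > parent -9 at index 1, swap → [22, 23, -6, -9, -33, -10, -12, -24]
  23 > parent 22 at index 0, swap → [23, 22, -6, -9, -33, -10, -12, -24]
Insert 28:
  append 28 at index 8 → [23, 22, -6, -9, -33, -10, -12, -24, 28]
  28 > parent -9 at index 3, swap → [23, 22, -6, 28, -33, -10, -12, -24, -9]
  28 > parent 22 at index 1, swap → [23, 28, -6, 22, -33, -10, -12, -24, -9]
  28 > parent 23 at index 0, swap → [28, 23, -6, 22, -33, -10, -12, -24, -9]
Insert -32:
  append -32 at index 9 → [28, 23, -6, 22, -33, -10, -12, -24, -9, -32]
  -32 > parent -33 at index 4, swap → [28, 23, -6, 22, -32, -10, -12, -24, -9, -33]

[28, 23, -6, 22, -32, -10, -12, -24, -9, -33]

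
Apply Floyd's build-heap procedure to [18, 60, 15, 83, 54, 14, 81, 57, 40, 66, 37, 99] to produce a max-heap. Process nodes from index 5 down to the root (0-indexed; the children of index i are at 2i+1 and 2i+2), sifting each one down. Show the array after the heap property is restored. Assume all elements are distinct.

sift down from index 5:
  14 vs only child 99 at index 11, swap → [18, 60, 15, 83, 54, 99, 81, 57, 40, 66, 37, 14]
sift down from index 4:
  54 vs larger child 66 at index 9, swap → [18, 60, 15, 83, 66, 99, 81, 57, 40, 54, 37, 14]
sift down from index 3: already satisfies heap property
sift down from index 2:
  15 vs larger child 99 at index 5, swap → [18, 60, 99, 83, 66, 15, 81, 57, 40, 54, 37, 14]
sift down from index 1:
  60 vs larger child 83 at index 3, swap → [18, 83, 99, 60, 66, 15, 81, 57, 40, 54, 37, 14]
sift down from index 0:
  18 vs larger child 99 at index 2, swap → [99, 83, 18, 60, 66, 15, 81, 57, 40, 54, 37, 14]
  18 vs larger child 81 at index 6, swap → [99, 83, 81, 60, 66, 15, 18, 57, 40, 54, 37, 14]

[99, 83, 81, 60, 66, 15, 18, 57, 40, 54, 37, 14]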